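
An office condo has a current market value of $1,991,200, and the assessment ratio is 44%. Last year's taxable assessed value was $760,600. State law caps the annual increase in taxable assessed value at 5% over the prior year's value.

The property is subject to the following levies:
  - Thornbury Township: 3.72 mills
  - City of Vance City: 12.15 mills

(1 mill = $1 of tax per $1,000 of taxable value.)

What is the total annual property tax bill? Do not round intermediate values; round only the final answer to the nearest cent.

$12,674.26

Uncapped assessed value = $1,991,200 × 0.44 = $876,128
Cap limit = $760,600 × 1.05 = $798,630
Taxable assessed value = min($876,128, $798,630) = $798,630 (cap binds)
Thornbury Township: $798,630 × 0.00372 = $2,970.9036
City of Vance City: $798,630 × 0.01215 = $9,703.3545
Total = $12,674.2581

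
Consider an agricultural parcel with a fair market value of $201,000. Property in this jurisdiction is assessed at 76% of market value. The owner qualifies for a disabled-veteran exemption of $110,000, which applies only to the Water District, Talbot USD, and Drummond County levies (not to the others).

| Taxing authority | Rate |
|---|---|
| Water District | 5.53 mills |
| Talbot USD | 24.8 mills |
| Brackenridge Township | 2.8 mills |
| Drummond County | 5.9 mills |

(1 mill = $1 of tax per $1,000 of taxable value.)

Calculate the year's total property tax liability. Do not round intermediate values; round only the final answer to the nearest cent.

Assessed value = $201,000 × 0.76 = $152,760
Water District: ($152,760 − $110,000) × 0.00553 = $42,760 × 0.00553 = $236.4628
Talbot USD: ($152,760 − $110,000) × 0.0248 = $42,760 × 0.0248 = $1,060.448
Brackenridge Township: $152,760 × 0.0028 = $427.728
Drummond County: ($152,760 − $110,000) × 0.0059 = $42,760 × 0.0059 = $252.284
Total = $1,976.9228

$1,976.92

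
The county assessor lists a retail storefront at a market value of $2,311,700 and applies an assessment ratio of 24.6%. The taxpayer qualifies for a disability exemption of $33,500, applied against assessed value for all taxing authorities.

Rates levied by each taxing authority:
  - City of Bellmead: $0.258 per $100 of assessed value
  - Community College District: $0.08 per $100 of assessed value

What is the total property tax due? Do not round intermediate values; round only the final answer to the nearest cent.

$1,808.90

Assessed value = $2,311,700 × 0.246 = $568,678.2
Taxable value = $568,678.2 − $33,500 = $535,178.2
City of Bellmead: $535,178.2 × 0.00258 = $1,380.759756
Community College District: $535,178.2 × 0.0008 = $428.14256
Total = $1,380.759756 + $428.14256 = $1,808.902316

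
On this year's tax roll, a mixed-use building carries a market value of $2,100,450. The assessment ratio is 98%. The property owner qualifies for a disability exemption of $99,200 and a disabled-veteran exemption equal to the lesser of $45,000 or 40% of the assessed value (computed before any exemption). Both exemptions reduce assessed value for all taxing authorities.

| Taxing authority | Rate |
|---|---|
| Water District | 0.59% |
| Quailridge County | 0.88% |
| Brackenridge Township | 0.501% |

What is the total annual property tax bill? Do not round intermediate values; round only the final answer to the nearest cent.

Assessed value = $2,100,450 × 0.98 = $2,058,441
Disabled-veteran exemption = min($45,000, 40% × $2,058,441) = min($45,000, $823,376.4) = $45,000 (dollar cap binds)
Taxable value = $2,058,441 − $99,200 − $45,000 = $1,914,241
Water District: $1,914,241 × 0.0059 = $11,294.0219
Quailridge County: $1,914,241 × 0.0088 = $16,845.3208
Brackenridge Township: $1,914,241 × 0.00501 = $9,590.34741
Total = $37,729.69011

$37,729.69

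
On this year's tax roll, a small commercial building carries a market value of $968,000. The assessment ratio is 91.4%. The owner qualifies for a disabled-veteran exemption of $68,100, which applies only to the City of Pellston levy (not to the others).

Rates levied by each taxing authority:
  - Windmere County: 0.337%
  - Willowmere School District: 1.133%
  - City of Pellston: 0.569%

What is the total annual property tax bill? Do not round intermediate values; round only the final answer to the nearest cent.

$17,652.60

Assessed value = $968,000 × 0.914 = $884,752
Windmere County: $884,752 × 0.00337 = $2,981.61424
Willowmere School District: $884,752 × 0.01133 = $10,024.24016
City of Pellston: ($884,752 − $68,100) × 0.00569 = $816,652 × 0.00569 = $4,646.74988
Total = $17,652.60428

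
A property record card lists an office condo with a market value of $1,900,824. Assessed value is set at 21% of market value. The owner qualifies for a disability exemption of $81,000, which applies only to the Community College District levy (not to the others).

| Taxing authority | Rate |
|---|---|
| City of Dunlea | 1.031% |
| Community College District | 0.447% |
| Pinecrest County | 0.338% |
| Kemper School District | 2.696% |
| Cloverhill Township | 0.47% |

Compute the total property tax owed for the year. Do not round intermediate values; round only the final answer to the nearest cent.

Assessed value = $1,900,824 × 0.21 = $399,173.04
City of Dunlea: $399,173.04 × 0.01031 = $4,115.4740424
Community College District: ($399,173.04 − $81,000) × 0.00447 = $318,173.04 × 0.00447 = $1,422.2334888
Pinecrest County: $399,173.04 × 0.00338 = $1,349.2048752
Kemper School District: $399,173.04 × 0.02696 = $10,761.7051584
Cloverhill Township: $399,173.04 × 0.0047 = $1,876.113288
Total = $19,524.7308528

$19,524.73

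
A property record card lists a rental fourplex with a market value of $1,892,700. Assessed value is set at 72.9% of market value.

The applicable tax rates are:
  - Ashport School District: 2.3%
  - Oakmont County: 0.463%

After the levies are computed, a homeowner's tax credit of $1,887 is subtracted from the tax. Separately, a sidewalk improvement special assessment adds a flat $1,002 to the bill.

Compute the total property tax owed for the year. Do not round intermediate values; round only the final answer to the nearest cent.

$37,238.27

Assessed value = $1,892,700 × 0.729 = $1,379,778.3
Ashport School District: $1,379,778.3 × 0.023 = $31,734.9009
Oakmont County: $1,379,778.3 × 0.00463 = $6,388.373529
Levies subtotal = $38,123.274429
After credit = $38,123.274429 − $1,887 = $36,236.274429
Total = $36,236.274429 + $1,002 = $37,238.274429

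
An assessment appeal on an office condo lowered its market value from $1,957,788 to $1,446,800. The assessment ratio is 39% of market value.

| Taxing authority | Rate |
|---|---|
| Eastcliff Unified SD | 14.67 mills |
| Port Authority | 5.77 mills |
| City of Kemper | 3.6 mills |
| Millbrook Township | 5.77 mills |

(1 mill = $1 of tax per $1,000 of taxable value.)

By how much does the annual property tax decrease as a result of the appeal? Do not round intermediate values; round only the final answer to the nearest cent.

Old assessed value = $1,957,788 × 0.39 = $763,537.32
New assessed value = $1,446,800 × 0.39 = $564,252
Combined rate = 0.01467 + 0.00577 + 0.0036 + 0.00577 = 0.02981
Old tax = $763,537.32 × 0.02981 = $22,761.0475092
New tax = $564,252 × 0.02981 = $16,820.35212
Reduction = $22,761.0475092 − $16,820.35212 = $5,940.6953892

$5,940.70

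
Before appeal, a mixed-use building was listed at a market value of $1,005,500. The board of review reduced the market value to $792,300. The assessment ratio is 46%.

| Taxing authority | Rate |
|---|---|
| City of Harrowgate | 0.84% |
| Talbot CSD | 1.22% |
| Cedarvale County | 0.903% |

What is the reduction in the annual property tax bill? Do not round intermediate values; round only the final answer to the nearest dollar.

$2,906

Old assessed value = $1,005,500 × 0.46 = $462,530
New assessed value = $792,300 × 0.46 = $364,458
Combined rate = 0.0084 + 0.0122 + 0.00903 = 0.02963
Old tax = $462,530 × 0.02963 = $13,704.7639
New tax = $364,458 × 0.02963 = $10,798.89054
Reduction = $13,704.7639 − $10,798.89054 = $2,905.87336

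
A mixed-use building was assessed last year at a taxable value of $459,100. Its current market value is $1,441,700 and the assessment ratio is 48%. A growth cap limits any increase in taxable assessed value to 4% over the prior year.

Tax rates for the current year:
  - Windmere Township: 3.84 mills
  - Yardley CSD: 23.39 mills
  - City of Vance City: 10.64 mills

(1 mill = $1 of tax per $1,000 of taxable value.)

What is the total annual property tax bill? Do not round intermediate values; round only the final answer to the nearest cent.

Uncapped assessed value = $1,441,700 × 0.48 = $692,016
Cap limit = $459,100 × 1.04 = $477,464
Taxable assessed value = min($692,016, $477,464) = $477,464 (cap binds)
Windmere Township: $477,464 × 0.00384 = $1,833.46176
Yardley CSD: $477,464 × 0.02339 = $11,167.88296
City of Vance City: $477,464 × 0.01064 = $5,080.21696
Total = $18,081.56168

$18,081.56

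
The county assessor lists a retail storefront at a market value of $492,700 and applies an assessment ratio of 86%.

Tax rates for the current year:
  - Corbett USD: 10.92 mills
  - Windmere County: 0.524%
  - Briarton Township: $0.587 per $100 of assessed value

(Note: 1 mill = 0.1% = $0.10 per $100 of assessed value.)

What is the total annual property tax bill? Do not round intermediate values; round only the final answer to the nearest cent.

Assessed value = $492,700 × 0.86 = $423,722
Corbett USD: $423,722 × 0.01092 = $4,627.04424
Windmere County: $423,722 × 0.00524 = $2,220.30328
Briarton Township: $423,722 × 0.00587 = $2,487.24814
Total = $9,334.59566

$9,334.60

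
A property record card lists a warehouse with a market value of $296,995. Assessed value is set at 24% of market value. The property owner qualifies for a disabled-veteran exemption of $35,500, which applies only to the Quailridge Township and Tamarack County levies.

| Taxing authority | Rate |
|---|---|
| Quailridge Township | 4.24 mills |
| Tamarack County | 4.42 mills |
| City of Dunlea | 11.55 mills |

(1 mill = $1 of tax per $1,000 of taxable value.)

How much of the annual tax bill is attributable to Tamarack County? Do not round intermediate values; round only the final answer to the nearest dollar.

$158

Assessed value = $296,995 × 0.24 = $71,278.8
Tamarack County taxable value = $71,278.8 − $35,500 = $35,778.8
Tamarack County levy = $35,778.8 × 0.00442 = $158.142296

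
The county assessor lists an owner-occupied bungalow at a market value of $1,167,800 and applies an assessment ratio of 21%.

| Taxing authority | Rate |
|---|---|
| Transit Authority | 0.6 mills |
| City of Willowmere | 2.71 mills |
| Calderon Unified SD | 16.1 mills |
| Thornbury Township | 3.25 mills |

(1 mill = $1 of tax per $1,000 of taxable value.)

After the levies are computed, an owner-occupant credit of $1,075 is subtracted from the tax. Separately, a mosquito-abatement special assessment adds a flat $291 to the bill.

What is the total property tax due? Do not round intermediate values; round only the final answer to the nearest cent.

$4,773.09

Assessed value = $1,167,800 × 0.21 = $245,238
Transit Authority: $245,238 × 0.0006 = $147.1428
City of Willowmere: $245,238 × 0.00271 = $664.59498
Calderon Unified SD: $245,238 × 0.0161 = $3,948.3318
Thornbury Township: $245,238 × 0.00325 = $797.0235
Levies subtotal = $5,557.09308
After credit = $5,557.09308 − $1,075 = $4,482.09308
Total = $4,482.09308 + $291 = $4,773.09308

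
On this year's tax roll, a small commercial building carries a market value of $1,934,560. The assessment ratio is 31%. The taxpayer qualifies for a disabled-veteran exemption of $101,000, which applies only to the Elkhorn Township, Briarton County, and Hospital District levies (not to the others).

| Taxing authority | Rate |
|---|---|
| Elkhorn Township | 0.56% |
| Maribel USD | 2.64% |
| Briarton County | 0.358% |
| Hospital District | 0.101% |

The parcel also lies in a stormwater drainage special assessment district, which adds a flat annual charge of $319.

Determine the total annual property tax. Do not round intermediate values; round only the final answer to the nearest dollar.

$21,233

Assessed value = $1,934,560 × 0.31 = $599,713.6
Elkhorn Township: ($599,713.6 − $101,000) × 0.0056 = $498,713.6 × 0.0056 = $2,792.79616
Maribel USD: $599,713.6 × 0.0264 = $15,832.43904
Briarton County: ($599,713.6 − $101,000) × 0.00358 = $498,713.6 × 0.00358 = $1,785.394688
Hospital District: ($599,713.6 − $101,000) × 0.00101 = $498,713.6 × 0.00101 = $503.700736
Levies subtotal = $20,914.330624
Total = $20,914.330624 + $319 = $21,233.330624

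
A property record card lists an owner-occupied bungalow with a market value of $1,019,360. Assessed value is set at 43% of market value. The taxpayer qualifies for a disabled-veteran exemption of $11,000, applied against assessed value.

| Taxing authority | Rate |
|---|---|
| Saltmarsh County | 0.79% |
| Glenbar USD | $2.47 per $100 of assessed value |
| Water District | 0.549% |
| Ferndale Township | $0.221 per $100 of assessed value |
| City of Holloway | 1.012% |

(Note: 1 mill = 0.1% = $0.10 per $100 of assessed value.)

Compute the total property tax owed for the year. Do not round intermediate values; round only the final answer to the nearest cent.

$21,545.72

Assessed value = $1,019,360 × 0.43 = $438,324.8
Taxable value = $438,324.8 − $11,000 = $427,324.8
Saltmarsh County: $427,324.8 × 0.0079 = $3,375.86592
Glenbar USD: $427,324.8 × 0.0247 = $10,554.92256
Water District: $427,324.8 × 0.00549 = $2,346.013152
Ferndale Township: $427,324.8 × 0.00221 = $944.387808
City of Holloway: $427,324.8 × 0.01012 = $4,324.526976
Total = $21,545.716416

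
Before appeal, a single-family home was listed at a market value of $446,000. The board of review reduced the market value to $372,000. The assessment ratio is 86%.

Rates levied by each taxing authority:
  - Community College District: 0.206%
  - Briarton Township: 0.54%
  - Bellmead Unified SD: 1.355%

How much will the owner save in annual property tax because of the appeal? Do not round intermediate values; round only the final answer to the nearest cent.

$1,337.08

Old assessed value = $446,000 × 0.86 = $383,560
New assessed value = $372,000 × 0.86 = $319,920
Combined rate = 0.00206 + 0.0054 + 0.01355 = 0.02101
Old tax = $383,560 × 0.02101 = $8,058.5956
New tax = $319,920 × 0.02101 = $6,721.5192
Reduction = $8,058.5956 − $6,721.5192 = $1,337.0764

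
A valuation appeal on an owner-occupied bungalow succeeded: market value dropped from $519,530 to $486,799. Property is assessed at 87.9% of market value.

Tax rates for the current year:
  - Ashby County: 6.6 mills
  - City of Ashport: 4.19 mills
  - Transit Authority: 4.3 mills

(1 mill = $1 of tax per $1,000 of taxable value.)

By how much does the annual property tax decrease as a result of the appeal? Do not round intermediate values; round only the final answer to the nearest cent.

Old assessed value = $519,530 × 0.879 = $456,666.87
New assessed value = $486,799 × 0.879 = $427,896.321
Combined rate = 0.0066 + 0.00419 + 0.0043 = 0.01509
Old tax = $456,666.87 × 0.01509 = $6,891.1030683
New tax = $427,896.321 × 0.01509 = $6,456.95548389
Reduction = $6,891.1030683 − $6,456.95548389 = $434.14758441

$434.15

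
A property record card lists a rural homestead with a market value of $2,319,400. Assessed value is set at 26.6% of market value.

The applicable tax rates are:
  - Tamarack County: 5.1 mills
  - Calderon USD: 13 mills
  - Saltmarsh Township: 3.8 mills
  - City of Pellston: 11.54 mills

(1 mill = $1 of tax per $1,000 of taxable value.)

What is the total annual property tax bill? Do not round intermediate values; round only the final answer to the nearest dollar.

$20,631

Assessed value = $2,319,400 × 0.266 = $616,960.4
Tamarack County: $616,960.4 × 0.0051 = $3,146.49804
Calderon USD: $616,960.4 × 0.013 = $8,020.4852
Saltmarsh Township: $616,960.4 × 0.0038 = $2,344.44952
City of Pellston: $616,960.4 × 0.01154 = $7,119.723016
Total = $3,146.49804 + $8,020.4852 + $2,344.44952 + $7,119.723016 = $20,631.155776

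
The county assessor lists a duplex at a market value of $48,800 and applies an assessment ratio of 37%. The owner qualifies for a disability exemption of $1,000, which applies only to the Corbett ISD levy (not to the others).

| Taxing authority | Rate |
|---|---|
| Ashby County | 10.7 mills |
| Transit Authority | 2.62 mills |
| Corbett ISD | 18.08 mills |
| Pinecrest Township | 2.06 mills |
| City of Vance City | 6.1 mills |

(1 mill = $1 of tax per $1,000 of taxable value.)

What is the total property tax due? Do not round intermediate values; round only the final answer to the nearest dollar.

Assessed value = $48,800 × 0.37 = $18,056
Ashby County: $18,056 × 0.0107 = $193.1992
Transit Authority: $18,056 × 0.00262 = $47.30672
Corbett ISD: ($18,056 − $1,000) × 0.01808 = $17,056 × 0.01808 = $308.37248
Pinecrest Township: $18,056 × 0.00206 = $37.19536
City of Vance City: $18,056 × 0.0061 = $110.1416
Total = $696.21536

$696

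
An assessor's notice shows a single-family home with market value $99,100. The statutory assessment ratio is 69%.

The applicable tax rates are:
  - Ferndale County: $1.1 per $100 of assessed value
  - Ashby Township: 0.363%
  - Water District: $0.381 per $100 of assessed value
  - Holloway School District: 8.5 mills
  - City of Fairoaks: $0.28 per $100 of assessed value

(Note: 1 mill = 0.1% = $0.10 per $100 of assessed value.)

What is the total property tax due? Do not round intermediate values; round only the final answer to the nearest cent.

$2,033.59

Assessed value = $99,100 × 0.69 = $68,379
Ferndale County: $68,379 × 0.011 = $752.169
Ashby Township: $68,379 × 0.00363 = $248.21577
Water District: $68,379 × 0.00381 = $260.52399
Holloway School District: $68,379 × 0.0085 = $581.2215
City of Fairoaks: $68,379 × 0.0028 = $191.4612
Total = $2,033.59146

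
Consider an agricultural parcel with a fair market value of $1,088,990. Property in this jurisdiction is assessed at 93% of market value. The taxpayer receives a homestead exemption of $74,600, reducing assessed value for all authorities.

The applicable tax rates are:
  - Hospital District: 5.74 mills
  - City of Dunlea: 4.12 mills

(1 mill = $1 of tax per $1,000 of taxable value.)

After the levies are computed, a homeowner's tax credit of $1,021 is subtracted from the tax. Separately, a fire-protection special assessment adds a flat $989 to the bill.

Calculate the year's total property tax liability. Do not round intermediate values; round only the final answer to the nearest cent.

Assessed value = $1,088,990 × 0.93 = $1,012,760.7
Taxable value = $1,012,760.7 − $74,600 = $938,160.7
Hospital District: $938,160.7 × 0.00574 = $5,385.042418
City of Dunlea: $938,160.7 × 0.00412 = $3,865.222084
Levies subtotal = $9,250.264502
After credit = $9,250.264502 − $1,021 = $8,229.264502
Total = $8,229.264502 + $989 = $9,218.264502

$9,218.26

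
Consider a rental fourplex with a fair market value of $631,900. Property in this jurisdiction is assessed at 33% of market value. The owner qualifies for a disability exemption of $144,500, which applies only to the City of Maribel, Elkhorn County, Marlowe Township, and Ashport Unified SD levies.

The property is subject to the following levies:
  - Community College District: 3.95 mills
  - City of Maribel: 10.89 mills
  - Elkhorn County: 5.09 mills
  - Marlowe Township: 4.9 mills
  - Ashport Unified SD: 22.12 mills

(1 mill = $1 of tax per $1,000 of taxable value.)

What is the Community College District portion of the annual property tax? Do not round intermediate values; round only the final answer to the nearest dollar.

Assessed value = $631,900 × 0.33 = $208,527
Community College District taxable value = $208,527 (exemption does not apply)
Community College District levy = $208,527 × 0.00395 = $823.68165

$824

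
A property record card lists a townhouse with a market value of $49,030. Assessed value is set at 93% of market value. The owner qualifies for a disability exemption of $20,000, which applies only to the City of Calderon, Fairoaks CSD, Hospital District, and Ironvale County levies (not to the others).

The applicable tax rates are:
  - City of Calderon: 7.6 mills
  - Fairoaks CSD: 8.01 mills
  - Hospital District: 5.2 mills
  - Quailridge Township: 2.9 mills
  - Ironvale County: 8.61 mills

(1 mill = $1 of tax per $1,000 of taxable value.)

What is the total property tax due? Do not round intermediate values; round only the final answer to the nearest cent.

$885.32

Assessed value = $49,030 × 0.93 = $45,597.9
City of Calderon: ($45,597.9 − $20,000) × 0.0076 = $25,597.9 × 0.0076 = $194.54404
Fairoaks CSD: ($45,597.9 − $20,000) × 0.00801 = $25,597.9 × 0.00801 = $205.039179
Hospital District: ($45,597.9 − $20,000) × 0.0052 = $25,597.9 × 0.0052 = $133.10908
Quailridge Township: $45,597.9 × 0.0029 = $132.23391
Ironvale County: ($45,597.9 − $20,000) × 0.00861 = $25,597.9 × 0.00861 = $220.397919
Total = $885.324128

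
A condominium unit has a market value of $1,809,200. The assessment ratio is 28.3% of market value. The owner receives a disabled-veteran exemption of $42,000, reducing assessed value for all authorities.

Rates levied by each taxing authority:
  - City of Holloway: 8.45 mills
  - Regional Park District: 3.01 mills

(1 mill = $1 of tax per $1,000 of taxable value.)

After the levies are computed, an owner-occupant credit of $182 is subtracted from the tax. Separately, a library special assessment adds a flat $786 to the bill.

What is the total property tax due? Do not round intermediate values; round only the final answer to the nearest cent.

Assessed value = $1,809,200 × 0.283 = $512,003.6
Taxable value = $512,003.6 − $42,000 = $470,003.6
City of Holloway: $470,003.6 × 0.00845 = $3,971.53042
Regional Park District: $470,003.6 × 0.00301 = $1,414.710836
Levies subtotal = $5,386.241256
After credit = $5,386.241256 − $182 = $5,204.241256
Total = $5,204.241256 + $786 = $5,990.241256

$5,990.24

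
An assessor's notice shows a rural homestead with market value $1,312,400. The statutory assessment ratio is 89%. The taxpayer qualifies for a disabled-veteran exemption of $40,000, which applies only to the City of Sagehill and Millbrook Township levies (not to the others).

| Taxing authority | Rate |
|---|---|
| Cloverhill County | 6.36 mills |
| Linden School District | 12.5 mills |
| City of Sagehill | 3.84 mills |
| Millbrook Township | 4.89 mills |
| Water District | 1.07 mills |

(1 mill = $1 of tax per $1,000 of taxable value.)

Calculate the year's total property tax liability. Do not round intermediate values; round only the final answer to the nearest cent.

Assessed value = $1,312,400 × 0.89 = $1,168,036
Cloverhill County: $1,168,036 × 0.00636 = $7,428.70896
Linden School District: $1,168,036 × 0.0125 = $14,600.45
City of Sagehill: ($1,168,036 − $40,000) × 0.00384 = $1,128,036 × 0.00384 = $4,331.65824
Millbrook Township: ($1,168,036 − $40,000) × 0.00489 = $1,128,036 × 0.00489 = $5,516.09604
Water District: $1,168,036 × 0.00107 = $1,249.79852
Total = $33,126.71176

$33,126.71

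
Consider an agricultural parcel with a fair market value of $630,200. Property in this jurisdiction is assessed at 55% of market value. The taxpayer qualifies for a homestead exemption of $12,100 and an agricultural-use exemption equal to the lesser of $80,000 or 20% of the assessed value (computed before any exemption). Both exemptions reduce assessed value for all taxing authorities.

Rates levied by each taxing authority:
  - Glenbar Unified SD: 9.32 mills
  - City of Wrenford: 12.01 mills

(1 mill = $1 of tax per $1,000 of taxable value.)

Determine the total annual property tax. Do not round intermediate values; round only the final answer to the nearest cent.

$5,656.46

Assessed value = $630,200 × 0.55 = $346,610
Agricultural-use exemption = min($80,000, 20% × $346,610) = min($80,000, $69,322) = $69,322 (percentage binds)
Taxable value = $346,610 − $12,100 − $69,322 = $265,188
Glenbar Unified SD: $265,188 × 0.00932 = $2,471.55216
City of Wrenford: $265,188 × 0.01201 = $3,184.90788
Total = $5,656.46004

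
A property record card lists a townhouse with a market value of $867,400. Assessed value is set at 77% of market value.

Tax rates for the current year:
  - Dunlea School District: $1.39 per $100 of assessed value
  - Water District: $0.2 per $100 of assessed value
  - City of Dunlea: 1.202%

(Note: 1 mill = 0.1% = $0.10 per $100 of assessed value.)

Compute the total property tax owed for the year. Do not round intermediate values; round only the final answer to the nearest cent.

Assessed value = $867,400 × 0.77 = $667,898
Dunlea School District: $667,898 × 0.0139 = $9,283.7822
Water District: $667,898 × 0.002 = $1,335.796
City of Dunlea: $667,898 × 0.01202 = $8,028.13396
Total = $18,647.71216

$18,647.71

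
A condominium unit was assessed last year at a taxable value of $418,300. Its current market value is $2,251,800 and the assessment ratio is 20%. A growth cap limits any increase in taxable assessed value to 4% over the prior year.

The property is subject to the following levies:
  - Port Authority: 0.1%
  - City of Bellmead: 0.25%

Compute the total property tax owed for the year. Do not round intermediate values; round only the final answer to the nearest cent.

$1,522.61

Uncapped assessed value = $2,251,800 × 0.2 = $450,360
Cap limit = $418,300 × 1.04 = $435,032
Taxable assessed value = min($450,360, $435,032) = $435,032 (cap binds)
Port Authority: $435,032 × 0.001 = $435.032
City of Bellmead: $435,032 × 0.0025 = $1,087.58
Total = $1,522.612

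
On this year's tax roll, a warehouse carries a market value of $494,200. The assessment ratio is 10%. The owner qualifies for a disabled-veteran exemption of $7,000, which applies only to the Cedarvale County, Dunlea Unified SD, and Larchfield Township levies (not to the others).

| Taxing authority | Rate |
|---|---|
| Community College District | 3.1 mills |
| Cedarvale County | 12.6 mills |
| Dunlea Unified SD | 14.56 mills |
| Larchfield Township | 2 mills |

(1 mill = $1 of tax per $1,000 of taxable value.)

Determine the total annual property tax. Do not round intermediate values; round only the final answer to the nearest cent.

$1,390.17

Assessed value = $494,200 × 0.1 = $49,420
Community College District: $49,420 × 0.0031 = $153.202
Cedarvale County: ($49,420 − $7,000) × 0.0126 = $42,420 × 0.0126 = $534.492
Dunlea Unified SD: ($49,420 − $7,000) × 0.01456 = $42,420 × 0.01456 = $617.6352
Larchfield Township: ($49,420 − $7,000) × 0.002 = $42,420 × 0.002 = $84.84
Total = $1,390.1692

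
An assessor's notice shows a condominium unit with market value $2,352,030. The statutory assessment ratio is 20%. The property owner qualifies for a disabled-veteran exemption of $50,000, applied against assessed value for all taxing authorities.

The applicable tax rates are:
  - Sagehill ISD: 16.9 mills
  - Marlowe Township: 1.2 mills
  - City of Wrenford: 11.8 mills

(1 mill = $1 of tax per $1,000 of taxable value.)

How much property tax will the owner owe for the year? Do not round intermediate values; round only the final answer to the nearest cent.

Assessed value = $2,352,030 × 0.2 = $470,406
Taxable value = $470,406 − $50,000 = $420,406
Sagehill ISD: $420,406 × 0.0169 = $7,104.8614
Marlowe Township: $420,406 × 0.0012 = $504.4872
City of Wrenford: $420,406 × 0.0118 = $4,960.7908
Total = $7,104.8614 + $504.4872 + $4,960.7908 = $12,570.1394

$12,570.14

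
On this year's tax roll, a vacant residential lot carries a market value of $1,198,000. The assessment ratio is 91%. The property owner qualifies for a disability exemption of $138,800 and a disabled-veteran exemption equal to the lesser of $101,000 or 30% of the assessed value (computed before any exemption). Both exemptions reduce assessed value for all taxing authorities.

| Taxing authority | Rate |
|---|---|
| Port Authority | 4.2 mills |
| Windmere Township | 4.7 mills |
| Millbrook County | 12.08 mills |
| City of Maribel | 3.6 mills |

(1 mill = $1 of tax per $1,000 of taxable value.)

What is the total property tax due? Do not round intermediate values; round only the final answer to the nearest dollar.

$20,902

Assessed value = $1,198,000 × 0.91 = $1,090,180
Disabled-veteran exemption = min($101,000, 30% × $1,090,180) = min($101,000, $327,054) = $101,000 (dollar cap binds)
Taxable value = $1,090,180 − $138,800 − $101,000 = $850,380
Port Authority: $850,380 × 0.0042 = $3,571.596
Windmere Township: $850,380 × 0.0047 = $3,996.786
Millbrook County: $850,380 × 0.01208 = $10,272.5904
City of Maribel: $850,380 × 0.0036 = $3,061.368
Total = $20,902.3404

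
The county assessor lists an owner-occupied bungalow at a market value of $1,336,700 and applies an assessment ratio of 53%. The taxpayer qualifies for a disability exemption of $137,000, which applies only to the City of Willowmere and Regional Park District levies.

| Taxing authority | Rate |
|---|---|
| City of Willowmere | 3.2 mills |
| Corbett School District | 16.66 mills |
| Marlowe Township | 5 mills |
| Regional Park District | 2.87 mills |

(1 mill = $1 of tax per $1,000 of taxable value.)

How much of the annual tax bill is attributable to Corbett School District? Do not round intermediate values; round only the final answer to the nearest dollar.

$11,803

Assessed value = $1,336,700 × 0.53 = $708,451
Corbett School District taxable value = $708,451 (exemption does not apply)
Corbett School District levy = $708,451 × 0.01666 = $11,802.79366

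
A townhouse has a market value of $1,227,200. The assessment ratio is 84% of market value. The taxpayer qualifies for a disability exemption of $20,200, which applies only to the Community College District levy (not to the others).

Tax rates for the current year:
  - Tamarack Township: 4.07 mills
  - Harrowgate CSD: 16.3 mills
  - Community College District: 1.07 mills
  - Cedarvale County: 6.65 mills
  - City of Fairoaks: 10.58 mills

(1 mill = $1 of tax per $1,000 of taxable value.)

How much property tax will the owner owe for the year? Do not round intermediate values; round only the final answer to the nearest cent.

Assessed value = $1,227,200 × 0.84 = $1,030,848
Tamarack Township: $1,030,848 × 0.00407 = $4,195.55136
Harrowgate CSD: $1,030,848 × 0.0163 = $16,802.8224
Community College District: ($1,030,848 − $20,200) × 0.00107 = $1,010,648 × 0.00107 = $1,081.39336
Cedarvale County: $1,030,848 × 0.00665 = $6,855.1392
City of Fairoaks: $1,030,848 × 0.01058 = $10,906.37184
Total = $39,841.27816

$39,841.28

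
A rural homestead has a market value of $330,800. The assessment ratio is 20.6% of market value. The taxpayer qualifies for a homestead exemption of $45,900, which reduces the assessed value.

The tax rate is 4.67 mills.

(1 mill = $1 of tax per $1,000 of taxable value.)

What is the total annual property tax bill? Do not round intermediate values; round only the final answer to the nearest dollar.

Assessed value = $330,800 × 0.206 = $68,144.8
Taxable value = $68,144.8 − $45,900 = $22,244.8
Tax = $22,244.8 × 0.00467 = $103.883216

$104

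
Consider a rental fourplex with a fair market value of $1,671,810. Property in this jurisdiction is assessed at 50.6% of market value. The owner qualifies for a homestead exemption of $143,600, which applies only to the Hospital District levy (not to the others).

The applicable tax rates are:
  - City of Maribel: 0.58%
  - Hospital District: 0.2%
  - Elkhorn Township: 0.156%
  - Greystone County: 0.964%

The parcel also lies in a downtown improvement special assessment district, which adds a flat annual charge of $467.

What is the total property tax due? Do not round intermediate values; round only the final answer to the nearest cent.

Assessed value = $1,671,810 × 0.506 = $845,935.86
City of Maribel: $845,935.86 × 0.0058 = $4,906.427988
Hospital District: ($845,935.86 − $143,600) × 0.002 = $702,335.86 × 0.002 = $1,404.67172
Elkhorn Township: $845,935.86 × 0.00156 = $1,319.6599416
Greystone County: $845,935.86 × 0.00964 = $8,154.8216904
Levies subtotal = $15,785.58134
Total = $15,785.58134 + $467 = $16,252.58134

$16,252.58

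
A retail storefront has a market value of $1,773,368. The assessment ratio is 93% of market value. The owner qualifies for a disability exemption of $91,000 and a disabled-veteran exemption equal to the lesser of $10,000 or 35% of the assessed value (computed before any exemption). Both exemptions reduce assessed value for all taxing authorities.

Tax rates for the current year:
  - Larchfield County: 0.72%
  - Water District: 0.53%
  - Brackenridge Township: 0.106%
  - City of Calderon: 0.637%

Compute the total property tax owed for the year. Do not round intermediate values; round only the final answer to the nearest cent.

Assessed value = $1,773,368 × 0.93 = $1,649,232.24
Disabled-veteran exemption = min($10,000, 35% × $1,649,232.24) = min($10,000, $577,231.284) = $10,000 (dollar cap binds)
Taxable value = $1,649,232.24 − $91,000 − $10,000 = $1,548,232.24
Larchfield County: $1,548,232.24 × 0.0072 = $11,147.272128
Water District: $1,548,232.24 × 0.0053 = $8,205.630872
Brackenridge Township: $1,548,232.24 × 0.00106 = $1,641.1261744
City of Calderon: $1,548,232.24 × 0.00637 = $9,862.2393688
Total = $30,856.2685432

$30,856.27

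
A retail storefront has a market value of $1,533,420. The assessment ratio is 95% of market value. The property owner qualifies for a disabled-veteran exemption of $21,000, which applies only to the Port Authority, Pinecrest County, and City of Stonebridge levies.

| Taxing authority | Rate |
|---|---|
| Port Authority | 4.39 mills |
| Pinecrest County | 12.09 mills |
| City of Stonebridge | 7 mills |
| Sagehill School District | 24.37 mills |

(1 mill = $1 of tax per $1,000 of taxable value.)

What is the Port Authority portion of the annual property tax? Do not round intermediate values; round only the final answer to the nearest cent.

$6,302.94

Assessed value = $1,533,420 × 0.95 = $1,456,749
Port Authority taxable value = $1,456,749 − $21,000 = $1,435,749
Port Authority levy = $1,435,749 × 0.00439 = $6,302.93811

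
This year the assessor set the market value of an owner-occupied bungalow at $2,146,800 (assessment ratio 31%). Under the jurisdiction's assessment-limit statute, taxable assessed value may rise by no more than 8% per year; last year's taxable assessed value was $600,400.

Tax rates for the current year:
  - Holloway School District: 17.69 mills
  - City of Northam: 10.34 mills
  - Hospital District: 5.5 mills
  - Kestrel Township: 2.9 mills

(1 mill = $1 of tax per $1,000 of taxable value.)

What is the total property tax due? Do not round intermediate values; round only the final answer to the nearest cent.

Uncapped assessed value = $2,146,800 × 0.31 = $665,508
Cap limit = $600,400 × 1.08 = $648,432
Taxable assessed value = min($665,508, $648,432) = $648,432 (cap binds)
Holloway School District: $648,432 × 0.01769 = $11,470.76208
City of Northam: $648,432 × 0.01034 = $6,704.78688
Hospital District: $648,432 × 0.0055 = $3,566.376
Kestrel Township: $648,432 × 0.0029 = $1,880.4528
Total = $23,622.37776

$23,622.38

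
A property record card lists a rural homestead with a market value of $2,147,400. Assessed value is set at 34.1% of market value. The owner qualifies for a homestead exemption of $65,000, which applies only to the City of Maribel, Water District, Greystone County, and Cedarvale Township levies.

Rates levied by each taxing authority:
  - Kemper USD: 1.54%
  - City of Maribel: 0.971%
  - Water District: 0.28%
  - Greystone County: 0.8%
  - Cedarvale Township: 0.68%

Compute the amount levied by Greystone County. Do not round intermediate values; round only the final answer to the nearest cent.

$5,338.11

Assessed value = $2,147,400 × 0.341 = $732,263.4
Greystone County taxable value = $732,263.4 − $65,000 = $667,263.4
Greystone County levy = $667,263.4 × 0.008 = $5,338.1072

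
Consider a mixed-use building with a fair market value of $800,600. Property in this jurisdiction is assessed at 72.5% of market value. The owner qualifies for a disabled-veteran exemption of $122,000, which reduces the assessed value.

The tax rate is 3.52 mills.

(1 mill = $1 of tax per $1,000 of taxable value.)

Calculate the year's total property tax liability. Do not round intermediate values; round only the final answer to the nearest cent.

$1,613.69

Assessed value = $800,600 × 0.725 = $580,435
Taxable value = $580,435 − $122,000 = $458,435
Tax = $458,435 × 0.00352 = $1,613.6912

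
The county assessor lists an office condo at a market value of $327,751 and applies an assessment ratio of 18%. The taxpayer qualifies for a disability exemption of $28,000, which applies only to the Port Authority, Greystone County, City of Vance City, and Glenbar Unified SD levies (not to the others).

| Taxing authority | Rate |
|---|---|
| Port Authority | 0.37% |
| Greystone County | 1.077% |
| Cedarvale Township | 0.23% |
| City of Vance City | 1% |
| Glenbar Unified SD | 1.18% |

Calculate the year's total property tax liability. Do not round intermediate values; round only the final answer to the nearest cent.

Assessed value = $327,751 × 0.18 = $58,995.18
Port Authority: ($58,995.18 − $28,000) × 0.0037 = $30,995.18 × 0.0037 = $114.682166
Greystone County: ($58,995.18 − $28,000) × 0.01077 = $30,995.18 × 0.01077 = $333.8180886
Cedarvale Township: $58,995.18 × 0.0023 = $135.688914
City of Vance City: ($58,995.18 − $28,000) × 0.01 = $30,995.18 × 0.01 = $309.9518
Glenbar Unified SD: ($58,995.18 − $28,000) × 0.0118 = $30,995.18 × 0.0118 = $365.743124
Total = $1,259.8840926

$1,259.88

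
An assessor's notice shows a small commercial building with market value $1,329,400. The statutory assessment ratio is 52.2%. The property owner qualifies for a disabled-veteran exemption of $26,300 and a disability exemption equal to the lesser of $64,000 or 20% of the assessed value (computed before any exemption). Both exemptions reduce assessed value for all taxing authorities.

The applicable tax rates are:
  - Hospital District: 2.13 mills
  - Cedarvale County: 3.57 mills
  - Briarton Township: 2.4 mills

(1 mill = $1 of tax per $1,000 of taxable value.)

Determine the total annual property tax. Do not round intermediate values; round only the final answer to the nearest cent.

$4,889.54

Assessed value = $1,329,400 × 0.522 = $693,946.8
Disability exemption = min($64,000, 20% × $693,946.8) = min($64,000, $138,789.36) = $64,000 (dollar cap binds)
Taxable value = $693,946.8 − $26,300 − $64,000 = $603,646.8
Hospital District: $603,646.8 × 0.00213 = $1,285.767684
Cedarvale County: $603,646.8 × 0.00357 = $2,155.019076
Briarton Township: $603,646.8 × 0.0024 = $1,448.75232
Total = $4,889.53908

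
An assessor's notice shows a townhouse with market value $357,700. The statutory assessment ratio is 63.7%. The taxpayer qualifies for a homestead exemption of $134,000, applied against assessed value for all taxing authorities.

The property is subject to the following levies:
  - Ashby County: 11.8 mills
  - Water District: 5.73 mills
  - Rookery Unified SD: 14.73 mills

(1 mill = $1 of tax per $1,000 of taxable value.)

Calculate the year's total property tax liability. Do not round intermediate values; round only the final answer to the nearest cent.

$3,027.76

Assessed value = $357,700 × 0.637 = $227,854.9
Taxable value = $227,854.9 − $134,000 = $93,854.9
Ashby County: $93,854.9 × 0.0118 = $1,107.48782
Water District: $93,854.9 × 0.00573 = $537.788577
Rookery Unified SD: $93,854.9 × 0.01473 = $1,382.482677
Total = $1,107.48782 + $537.788577 + $1,382.482677 = $3,027.759074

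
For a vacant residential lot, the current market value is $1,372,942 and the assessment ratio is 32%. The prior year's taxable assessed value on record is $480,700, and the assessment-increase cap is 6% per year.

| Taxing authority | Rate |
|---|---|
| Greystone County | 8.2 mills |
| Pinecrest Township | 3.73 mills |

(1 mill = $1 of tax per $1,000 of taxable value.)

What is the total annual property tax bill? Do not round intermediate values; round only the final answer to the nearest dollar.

Uncapped assessed value = $1,372,942 × 0.32 = $439,341.44
Cap limit = $480,700 × 1.06 = $509,542
Taxable assessed value = min($439,341.44, $509,542) = $439,341.44 (cap does not bind)
Greystone County: $439,341.44 × 0.0082 = $3,602.599808
Pinecrest Township: $439,341.44 × 0.00373 = $1,638.7435712
Total = $5,241.3433792

$5,241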